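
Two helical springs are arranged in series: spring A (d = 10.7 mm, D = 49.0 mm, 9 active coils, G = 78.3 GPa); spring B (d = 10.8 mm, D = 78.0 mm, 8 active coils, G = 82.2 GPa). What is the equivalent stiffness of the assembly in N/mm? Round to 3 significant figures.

28.2 N/mm

k_A = Gd⁴/(8D³N_a) = (78.3×10³)(10.7⁴)/(8·49.0³·9) = 121.16 N/mm
k_B = Gd⁴/(8D³N_a) = (82.2×10³)(10.8⁴)/(8·78.0³·8) = 36.822 N/mm
Series: 1/k_eq = 1/121.16 + 1/36.822 = 0.035411; k_eq = 28.24 N/mm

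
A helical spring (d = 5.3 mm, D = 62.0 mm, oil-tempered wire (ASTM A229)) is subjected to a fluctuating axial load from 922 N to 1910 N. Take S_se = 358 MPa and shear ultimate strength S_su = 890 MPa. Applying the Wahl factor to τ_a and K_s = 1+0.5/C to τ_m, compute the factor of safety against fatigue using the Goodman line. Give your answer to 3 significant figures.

0.294

C = D/d = 62.0/5.3 = 11.6981; K_W = (4C−1)/(4C−4)+0.615/C = 1.1227; K_s = 1+0.5/C = 1.0427
F_a = (F_max−F_min)/2 = 494 N; F_m = (F_max+F_min)/2 = 1416 N
τ_a = K_W·8F_aD/(πd³) = 1.1227 × 523.88 = 588.15 MPa
τ_m = K_s·8F_mD/(πd³) = 1.0427 × 1501.6 = 1565.8 MPa
Goodman: 1/n_f = τ_a/S_se + τ_m/S_su = 588.15/358 + 1565.8/890 = 1.64287 + 1.75936 = 3.4022
n_f = 1/3.4022 = 0.2939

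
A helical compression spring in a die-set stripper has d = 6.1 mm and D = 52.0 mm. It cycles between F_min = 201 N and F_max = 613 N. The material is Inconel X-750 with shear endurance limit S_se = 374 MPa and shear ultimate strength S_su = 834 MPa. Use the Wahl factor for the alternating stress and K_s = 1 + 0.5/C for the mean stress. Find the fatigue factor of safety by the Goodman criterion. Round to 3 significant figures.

1.48

C = D/d = 52.0/6.1 = 8.5246; K_W = (4C−1)/(4C−4)+0.615/C = 1.1718; K_s = 1+0.5/C = 1.0587
F_a = (F_max−F_min)/2 = 206 N; F_m = (F_max+F_min)/2 = 407 N
τ_a = K_W·8F_aD/(πd³) = 1.1718 × 120.18 = 140.83 MPa
τ_m = K_s·8F_mD/(πd³) = 1.0587 × 237.44 = 251.36 MPa
Goodman: 1/n_f = τ_a/S_se + τ_m/S_su = 140.83/374 + 251.36/834 = 0.37654 + 0.30140 = 0.67793
n_f = 1/0.67793 = 1.475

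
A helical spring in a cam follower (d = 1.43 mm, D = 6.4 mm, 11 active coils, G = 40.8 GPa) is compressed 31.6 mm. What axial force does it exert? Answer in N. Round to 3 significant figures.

234 N

k = Gd⁴/(8D³N_a) = (40.8×10³)(1.43⁴)/(8·6.4³·11) = 7.3957 N/mm
F = k·δ = 7.3957 × 31.6 = 233.71 N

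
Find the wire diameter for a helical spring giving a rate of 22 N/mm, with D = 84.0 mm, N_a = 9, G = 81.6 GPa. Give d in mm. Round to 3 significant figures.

10.4 mm

d = (8D³N_a·k / G)^(1/4) = (8·84.0³·9·22 / (81.6×10³))^0.25
  = (11505)^0.25 = 10.3568 mm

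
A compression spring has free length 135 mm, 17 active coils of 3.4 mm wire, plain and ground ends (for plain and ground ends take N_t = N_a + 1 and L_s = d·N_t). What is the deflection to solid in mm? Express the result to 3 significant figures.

73.8 mm

N_t = 18; L_s = 3.4·18 = 61.2 mm
δ_solid = L₀ − L_s = 135 − 61.2 = 73.8 mm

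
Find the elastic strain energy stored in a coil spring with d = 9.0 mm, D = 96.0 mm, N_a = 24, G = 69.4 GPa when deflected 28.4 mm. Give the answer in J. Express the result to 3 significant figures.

k = Gd⁴/(8D³N_a) = (69.4×10³)(9.0⁴)/(8·96.0³·24) = 2.6805 N/mm
U = ½kδ² = 0.5 × 2.6805 × 28.4² = 1081 N·mm = 1.081 J

1.08 J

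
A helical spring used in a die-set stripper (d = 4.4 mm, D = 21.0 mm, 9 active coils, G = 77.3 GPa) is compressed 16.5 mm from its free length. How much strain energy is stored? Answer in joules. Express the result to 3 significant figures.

k = Gd⁴/(8D³N_a) = (77.3×10³)(4.4⁴)/(8·21.0³·9) = 43.451 N/mm
U = ½kδ² = 0.5 × 43.451 × 16.5² = 5914.8 N·mm = 5.9148 J

5.91 J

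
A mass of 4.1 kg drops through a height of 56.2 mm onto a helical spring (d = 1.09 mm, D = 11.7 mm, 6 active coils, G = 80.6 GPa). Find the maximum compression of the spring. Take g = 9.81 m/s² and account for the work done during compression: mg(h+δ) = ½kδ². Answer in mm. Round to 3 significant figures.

88.8 mm

k = Gd⁴/(8D³N_a) = (80.6×10³)(1.09⁴)/(8·11.7³·6) = 1.4799 N/mm
W = mg = 4.1 × 9.81 = 40.221 N
½kδ² − Wδ − Wh = 0 → δ = (W + √(W² + 2kWh))/k
δ = (40.221 + √(1617.7 + 6690.54))/1.4799 = (40.221 + 91.15)/1.4799 = 88.768 mm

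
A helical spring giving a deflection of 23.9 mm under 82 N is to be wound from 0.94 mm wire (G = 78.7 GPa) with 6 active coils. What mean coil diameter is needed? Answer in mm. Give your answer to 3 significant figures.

7.20 mm

Required rate k = F/δ = 82/23.9 = 3.431 N/mm
D = (Gd⁴/(8N_a·k))^(1/3) = (78.7×10³·0.94⁴/(8·6·3.431))^(1/3)
  = (373.103)^(1/3) = 7.1991 mm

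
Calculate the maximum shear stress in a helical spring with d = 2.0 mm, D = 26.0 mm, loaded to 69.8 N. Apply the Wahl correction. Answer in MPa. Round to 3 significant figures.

641 MPa

Spring index C = D/d = 26.0/2.0 = 13.0000
K_W = (4C−1)/(4C−4) + 0.615/C = 51.000/48.000 + 0.0473 = 1.1098
τ₀ = 8FD/(πd³) = 8·69.8·26.0/(π·2.0³) = 14518.4/25.133 = 577.67 MPa
τ_max = K·τ₀ = 1.1098 × 577.67 = 641.1 MPa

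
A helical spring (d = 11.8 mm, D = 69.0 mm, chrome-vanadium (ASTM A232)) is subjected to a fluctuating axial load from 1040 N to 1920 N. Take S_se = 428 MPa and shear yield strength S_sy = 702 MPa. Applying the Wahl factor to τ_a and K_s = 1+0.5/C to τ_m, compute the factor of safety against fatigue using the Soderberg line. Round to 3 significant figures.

2.61

C = D/d = 69.0/11.8 = 5.8475; K_W = (4C−1)/(4C−4)+0.615/C = 1.2599; K_s = 1+0.5/C = 1.0855
F_a = (F_max−F_min)/2 = 440 N; F_m = (F_max+F_min)/2 = 1480 N
τ_a = K_W·8F_aD/(πd³) = 1.2599 × 47.054 = 59.283 MPa
τ_m = K_s·8F_mD/(πd³) = 1.0855 × 158.27 = 171.81 MPa
Soderberg: 1/n_f = τ_a/S_se + τ_m/S_sy = 59.283/428 + 171.81/702 = 0.13851 + 0.24474 = 0.38325
n_f = 1/0.38325 = 2.609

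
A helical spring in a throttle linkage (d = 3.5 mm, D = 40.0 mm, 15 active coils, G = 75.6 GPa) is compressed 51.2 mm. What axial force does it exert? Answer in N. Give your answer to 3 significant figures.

k = Gd⁴/(8D³N_a) = (75.6×10³)(3.5⁴)/(8·40.0³·15) = 1.4772 N/mm
F = k·δ = 1.4772 × 51.2 = 75.632 N

75.6 N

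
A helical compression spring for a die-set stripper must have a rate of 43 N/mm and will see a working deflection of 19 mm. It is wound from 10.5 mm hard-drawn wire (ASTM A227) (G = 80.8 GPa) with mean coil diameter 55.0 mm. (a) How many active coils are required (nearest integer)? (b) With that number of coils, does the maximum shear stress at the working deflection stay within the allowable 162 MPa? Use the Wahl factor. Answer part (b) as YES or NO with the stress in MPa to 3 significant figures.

N_a = Gd⁴/(8D³k) = (80.8×10³)(10.5⁴)/(8·55.0³·43) = 17.16 → N_a = 17
Actual rate k = Gd⁴/(8D³·17) = 43.405 N/mm
Working load F = kδ = 43.405·19 = 824.7 N
C = 55.0/10.5 = 5.2381; K_W = (4C−1)/(4C−4)+0.615/C = 1.2944
τ_max = K_W·8FD/(πd³) = 1.2944·99.777 = 129.15 MPa
τ_max ≤ 162 MPa → acceptable

(a) 17 coils; (b) YES, τ_max = 129 MPa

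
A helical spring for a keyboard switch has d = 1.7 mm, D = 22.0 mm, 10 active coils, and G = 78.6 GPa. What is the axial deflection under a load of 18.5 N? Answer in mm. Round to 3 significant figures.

24.0 mm

k = Gd⁴/(8D³N_a) = (78.6×10³)(1.7⁴)/(8·22.0³·10) = 0.77066 N/mm
δ = F/k = 18.5 / 0.77066 = 24.006 mm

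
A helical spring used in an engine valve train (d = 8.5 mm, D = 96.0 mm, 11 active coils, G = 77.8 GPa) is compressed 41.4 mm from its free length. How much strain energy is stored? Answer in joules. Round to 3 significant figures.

4.47 J

k = Gd⁴/(8D³N_a) = (77.8×10³)(8.5⁴)/(8·96.0³·11) = 5.2163 N/mm
U = ½kδ² = 0.5 × 5.2163 × 41.4² = 4470.2 N·mm = 4.4702 J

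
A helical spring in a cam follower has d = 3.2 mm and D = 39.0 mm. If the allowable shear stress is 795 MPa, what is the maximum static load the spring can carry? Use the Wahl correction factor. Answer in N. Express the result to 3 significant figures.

235 N

C = D/d = 39.0/3.2 = 12.1875
K_W = (4C−1)/(4C−4) + 0.615/C = 47.750/44.750 + 0.0505 = 1.1175
τ_max = K·8FD/(πd³) → F_max = τ_allow·πd³/(8DK)
F_max = 795·π·3.2³/(8·39.0·1.1175) = 81840/348.66 = 234.73 N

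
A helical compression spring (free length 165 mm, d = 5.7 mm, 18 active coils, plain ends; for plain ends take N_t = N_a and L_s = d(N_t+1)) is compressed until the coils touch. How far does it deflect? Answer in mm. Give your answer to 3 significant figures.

N_t = 18; L_s = 5.7·19 = 108.3 mm
δ_solid = L₀ − L_s = 165 − 108.3 = 56.7 mm

56.7 mm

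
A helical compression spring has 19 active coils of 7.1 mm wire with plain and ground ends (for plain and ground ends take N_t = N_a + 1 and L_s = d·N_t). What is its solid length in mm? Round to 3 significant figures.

142 mm

plain and ground ends: N_t = N_a + 1 = 19 + 1 = 20
L_s = d·N_t = 7.1 × 20 = 142 mm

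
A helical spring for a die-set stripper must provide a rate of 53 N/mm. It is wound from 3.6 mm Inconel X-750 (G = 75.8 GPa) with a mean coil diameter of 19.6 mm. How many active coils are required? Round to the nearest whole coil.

4

N_a = Gd⁴/(8D³k) = (75.8×10³ × 3.6⁴)/(8 × 19.6³ × 53)
    = 1.27315e+07 / 3.19252e+06 = 3.988 → 4 coils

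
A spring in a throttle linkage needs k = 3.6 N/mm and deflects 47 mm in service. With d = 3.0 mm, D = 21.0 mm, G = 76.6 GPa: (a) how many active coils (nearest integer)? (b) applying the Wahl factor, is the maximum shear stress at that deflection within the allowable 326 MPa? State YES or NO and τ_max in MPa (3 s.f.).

(a) 23 coils; (b) NO, τ_max = 411 MPa

N_a = Gd⁴/(8D³k) = (76.6×10³)(3.0⁴)/(8·21.0³·3.6) = 23.26 → N_a = 23
Actual rate k = Gd⁴/(8D³·23) = 3.6411 N/mm
Working load F = kδ = 3.6411·47 = 171.13 N
C = 21.0/3.0 = 7.0000; K_W = (4C−1)/(4C−4)+0.615/C = 1.2129
τ_max = K_W·8FD/(πd³) = 1.2129·338.95 = 411.09 MPa
τ_max > 326 MPa → exceeds allowable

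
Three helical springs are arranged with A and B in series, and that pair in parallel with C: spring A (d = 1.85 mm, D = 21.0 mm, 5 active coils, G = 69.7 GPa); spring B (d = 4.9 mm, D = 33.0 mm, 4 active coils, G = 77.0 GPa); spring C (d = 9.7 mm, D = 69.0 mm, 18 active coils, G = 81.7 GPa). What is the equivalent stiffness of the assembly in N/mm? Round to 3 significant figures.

17.4 N/mm

k_A = Gd⁴/(8D³N_a) = (69.7×10³)(1.85⁴)/(8·21.0³·5) = 2.204 N/mm
k_B = Gd⁴/(8D³N_a) = (77.0×10³)(4.9⁴)/(8·33.0³·4) = 38.6 N/mm
k_C = Gd⁴/(8D³N_a) = (81.7×10³)(9.7⁴)/(8·69.0³·18) = 15.29 N/mm
Springs A,B series: k_AB = 1/(1/2.204+1/38.6) = 2.0849 N/mm; parallel with C: k_eq = 2.0849+15.29 = 17.375 N/mm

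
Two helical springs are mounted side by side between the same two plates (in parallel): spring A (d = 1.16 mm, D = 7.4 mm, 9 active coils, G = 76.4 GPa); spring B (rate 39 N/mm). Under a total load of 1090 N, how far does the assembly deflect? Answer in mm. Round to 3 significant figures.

k_A = Gd⁴/(8D³N_a) = (76.4×10³)(1.16⁴)/(8·7.4³·9) = 4.7413 N/mm
Parallel: k_eq = 4.7413 + 39 = 43.741 N/mm
δ = F/k_eq = 1090/43.741 = 24.919 mm

24.9 mm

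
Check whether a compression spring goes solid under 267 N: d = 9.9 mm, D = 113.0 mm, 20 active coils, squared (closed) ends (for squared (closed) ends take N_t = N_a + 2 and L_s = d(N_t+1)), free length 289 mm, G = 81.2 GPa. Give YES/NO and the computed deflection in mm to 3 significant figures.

YES, δ = 79.0 mm

k = Gd⁴/(8D³N_a) = (81.2×10³)(9.9⁴)/(8·113.0³·20) = 3.3786 N/mm
N_t = 22; L_s = 9.9·23 = 227.7 mm; δ_solid = L₀ − L_s = 289 − 227.7 = 61.3 mm
δ = F/k = 267/3.3786 = 79.026 mm
δ ≥ δ_solid → spring goes solid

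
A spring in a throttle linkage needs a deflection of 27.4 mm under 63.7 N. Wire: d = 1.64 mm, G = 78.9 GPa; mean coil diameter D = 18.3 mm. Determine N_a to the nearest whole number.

Required rate k = F/δ = 63.7/27.4 = 2.3248 N/mm
N_a = Gd⁴/(8D³k) = (78.9×10³ × 1.64⁴)/(8 × 18.3³ × 2.3248)
    = 570759 / 113981 = 5.007 → 5 coils

5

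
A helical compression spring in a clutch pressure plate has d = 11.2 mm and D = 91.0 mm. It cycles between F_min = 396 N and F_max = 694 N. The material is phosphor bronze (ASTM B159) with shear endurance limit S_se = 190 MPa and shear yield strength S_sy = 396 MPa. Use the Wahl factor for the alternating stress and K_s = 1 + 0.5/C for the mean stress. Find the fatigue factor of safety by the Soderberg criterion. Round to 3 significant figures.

C = D/d = 91.0/11.2 = 8.1250; K_W = (4C−1)/(4C−4)+0.615/C = 1.1810; K_s = 1+0.5/C = 1.0615
F_a = (F_max−F_min)/2 = 149 N; F_m = (F_max+F_min)/2 = 545 N
τ_a = K_W·8F_aD/(πd³) = 1.1810 × 24.576 = 29.023 MPa
τ_m = K_s·8F_mD/(πd³) = 1.0615 × 89.893 = 95.424 MPa
Soderberg: 1/n_f = τ_a/S_se + τ_m/S_sy = 29.023/190 + 95.424/396 = 0.15275 + 0.24097 = 0.39373
n_f = 1/0.39373 = 2.54

2.54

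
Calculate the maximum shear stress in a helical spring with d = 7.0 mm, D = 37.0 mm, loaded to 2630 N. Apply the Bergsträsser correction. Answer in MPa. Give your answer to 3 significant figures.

Spring index C = D/d = 37.0/7.0 = 5.2857
K_B = (4C+2)/(4C−3) = 23.143/18.143 = 1.2756
τ₀ = 8FD/(πd³) = 8·2630·37.0/(π·7.0³) = 778480/1077.6 = 722.44 MPa
τ_max = K·τ₀ = 1.2756 × 722.44 = 921.54 MPa

922 MPa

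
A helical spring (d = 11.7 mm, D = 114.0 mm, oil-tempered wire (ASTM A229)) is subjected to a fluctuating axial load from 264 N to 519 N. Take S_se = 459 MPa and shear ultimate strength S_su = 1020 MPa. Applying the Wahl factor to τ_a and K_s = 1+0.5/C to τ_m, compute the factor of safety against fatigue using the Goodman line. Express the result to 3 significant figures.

7.63

C = D/d = 114.0/11.7 = 9.7436; K_W = (4C−1)/(4C−4)+0.615/C = 1.1489; K_s = 1+0.5/C = 1.0513
F_a = (F_max−F_min)/2 = 127.5 N; F_m = (F_max+F_min)/2 = 391.5 N
τ_a = K_W·8F_aD/(πd³) = 1.1489 × 23.11 = 26.551 MPa
τ_m = K_s·8F_mD/(πd³) = 1.0513 × 70.961 = 74.602 MPa
Goodman: 1/n_f = τ_a/S_se + τ_m/S_su = 26.551/459 + 74.602/1020 = 0.05784 + 0.07314 = 0.13098
n_f = 1/0.13098 = 7.634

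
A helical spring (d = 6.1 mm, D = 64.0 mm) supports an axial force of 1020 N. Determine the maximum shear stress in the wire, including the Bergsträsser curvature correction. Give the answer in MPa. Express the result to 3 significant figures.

Spring index C = D/d = 64.0/6.1 = 10.4918
K_B = (4C+2)/(4C−3) = 43.967/38.967 = 1.1283
τ₀ = 8FD/(πd³) = 8·1020·64.0/(π·6.1³) = 522240/713.08 = 732.37 MPa
τ_max = K·τ₀ = 1.1283 × 732.37 = 826.34 MPa

826 MPa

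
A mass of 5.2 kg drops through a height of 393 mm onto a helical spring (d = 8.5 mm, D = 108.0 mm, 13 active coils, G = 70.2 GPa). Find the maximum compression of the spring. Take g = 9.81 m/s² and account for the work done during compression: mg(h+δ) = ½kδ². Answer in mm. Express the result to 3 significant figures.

139 mm

k = Gd⁴/(8D³N_a) = (70.2×10³)(8.5⁴)/(8·108.0³·13) = 2.7971 N/mm
W = mg = 5.2 × 9.81 = 51.012 N
½kδ² − Wδ − Wh = 0 → δ = (W + √(W² + 2kWh))/k
δ = (51.012 + √(2602.2 + 112151))/2.7971 = (51.012 + 338.75)/2.7971 = 139.35 mm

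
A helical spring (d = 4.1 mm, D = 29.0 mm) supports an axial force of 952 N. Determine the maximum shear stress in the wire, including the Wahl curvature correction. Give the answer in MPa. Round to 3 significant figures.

Spring index C = D/d = 29.0/4.1 = 7.0732
K_W = (4C−1)/(4C−4) + 0.615/C = 27.293/24.293 + 0.0869 = 1.2104
τ₀ = 8FD/(πd³) = 8·952·29.0/(π·4.1³) = 220864/216.52 = 1020.1 MPa
τ_max = K·τ₀ = 1.2104 × 1020.1 = 1234.7 MPa

1230 MPa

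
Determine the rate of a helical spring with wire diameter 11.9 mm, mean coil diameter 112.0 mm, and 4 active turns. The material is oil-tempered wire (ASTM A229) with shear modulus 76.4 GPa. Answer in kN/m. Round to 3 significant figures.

k = Gd⁴/(8D³N_a) = (76.4×10³ × 11.9⁴) / (8 × 112.0³ × 4)
  = 1.53208e+09 / 4.49577e+07 = 34.078 N/mm

34.1 kN/m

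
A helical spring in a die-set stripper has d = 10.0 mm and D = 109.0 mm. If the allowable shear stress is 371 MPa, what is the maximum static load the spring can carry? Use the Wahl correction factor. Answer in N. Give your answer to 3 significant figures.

1180 N

C = D/d = 109.0/10.0 = 10.9000
K_W = (4C−1)/(4C−4) + 0.615/C = 42.600/39.600 + 0.0564 = 1.1322
τ_max = K·8FD/(πd³) → F_max = τ_allow·πd³/(8DK)
F_max = 371·π·10.0³/(8·109.0·1.1322) = 1.1655e+06/987.26 = 1180.6 N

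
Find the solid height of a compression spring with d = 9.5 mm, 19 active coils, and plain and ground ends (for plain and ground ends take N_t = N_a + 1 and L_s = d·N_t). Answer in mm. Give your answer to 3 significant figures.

plain and ground ends: N_t = N_a + 1 = 19 + 1 = 20
L_s = d·N_t = 9.5 × 20 = 190 mm

190 mm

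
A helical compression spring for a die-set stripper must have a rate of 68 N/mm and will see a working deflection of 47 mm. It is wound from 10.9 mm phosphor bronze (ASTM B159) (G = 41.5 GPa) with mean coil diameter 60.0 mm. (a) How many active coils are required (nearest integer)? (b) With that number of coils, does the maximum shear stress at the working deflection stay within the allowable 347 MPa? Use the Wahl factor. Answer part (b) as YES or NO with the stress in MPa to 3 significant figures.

N_a = Gd⁴/(8D³k) = (41.5×10³)(10.9⁴)/(8·60.0³·68) = 4.985 → N_a = 5
Actual rate k = Gd⁴/(8D³·5) = 67.802 N/mm
Working load F = kδ = 67.802·47 = 3186.7 N
C = 60.0/10.9 = 5.5046; K_W = (4C−1)/(4C−4)+0.615/C = 1.2782
τ_max = K_W·8FD/(πd³) = 1.2782·375.97 = 480.57 MPa
τ_max > 347 MPa → exceeds allowable

(a) 5 coils; (b) NO, τ_max = 481 MPa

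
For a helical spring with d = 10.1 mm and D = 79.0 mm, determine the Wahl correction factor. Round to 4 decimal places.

1.1886

C = D/d = 79.0/10.1 = 7.8218
K_W = (4C−1)/(4C−4) + 0.615/C = 30.287/27.287 + 0.0786 = 1.1886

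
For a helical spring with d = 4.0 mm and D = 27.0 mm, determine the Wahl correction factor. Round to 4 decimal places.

C = D/d = 27.0/4.0 = 6.7500
K_W = (4C−1)/(4C−4) + 0.615/C = 26.000/23.000 + 0.0911 = 1.2215

1.2215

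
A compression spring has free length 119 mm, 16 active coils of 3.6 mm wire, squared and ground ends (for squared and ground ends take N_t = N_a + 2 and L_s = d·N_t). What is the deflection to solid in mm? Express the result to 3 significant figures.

N_t = 18; L_s = 3.6·18 = 64.8 mm
δ_solid = L₀ − L_s = 119 − 64.8 = 54.2 mm

54.2 mm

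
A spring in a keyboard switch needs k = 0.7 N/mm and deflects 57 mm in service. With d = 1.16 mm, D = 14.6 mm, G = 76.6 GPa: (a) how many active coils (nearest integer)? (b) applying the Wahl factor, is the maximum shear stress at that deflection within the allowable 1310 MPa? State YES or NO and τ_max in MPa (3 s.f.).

N_a = Gd⁴/(8D³k) = (76.6×10³)(1.16⁴)/(8·14.6³·0.7) = 7.958 → N_a = 8
Actual rate k = Gd⁴/(8D³·8) = 0.69634 N/mm
Working load F = kδ = 0.69634·57 = 39.691 N
C = 14.6/1.16 = 12.5862; K_W = (4C−1)/(4C−4)+0.615/C = 1.1136
τ_max = K_W·8FD/(πd³) = 1.1136·945.4 = 1052.8 MPa
τ_max ≤ 1310 MPa → acceptable

(a) 8 coils; (b) YES, τ_max = 1050 MPa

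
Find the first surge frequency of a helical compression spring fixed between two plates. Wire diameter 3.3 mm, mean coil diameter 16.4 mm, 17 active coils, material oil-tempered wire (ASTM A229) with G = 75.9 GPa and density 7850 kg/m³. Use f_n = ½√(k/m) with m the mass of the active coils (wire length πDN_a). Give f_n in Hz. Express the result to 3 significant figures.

k = Gd⁴/(8D³N_a) = (75.9×10³)(3.3⁴)/(8·16.4³·17) = 15.005 N/mm = 15005 N/m
Wire length L = πDN_a = π·16.4·17 = 875.88 mm
m = ρ·(πd²/4)·L = 7850 × 8.553×10⁻⁶ m² × 0.87588 m = 0.058807 kg
f_n = ½√(k/m) = 0.5·√(15005/0.058807) = 0.5·√(2.5515e+05) = 252.56 Hz

253 Hz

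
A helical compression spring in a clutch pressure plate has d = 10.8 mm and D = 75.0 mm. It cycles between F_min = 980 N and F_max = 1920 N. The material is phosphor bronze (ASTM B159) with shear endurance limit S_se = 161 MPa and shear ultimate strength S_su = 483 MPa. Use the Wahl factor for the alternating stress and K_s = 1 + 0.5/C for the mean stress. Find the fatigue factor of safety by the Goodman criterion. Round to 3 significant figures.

C = D/d = 75.0/10.8 = 6.9444; K_W = (4C−1)/(4C−4)+0.615/C = 1.2147; K_s = 1+0.5/C = 1.0720
F_a = (F_max−F_min)/2 = 470 N; F_m = (F_max+F_min)/2 = 1450 N
τ_a = K_W·8F_aD/(πd³) = 1.2147 × 71.257 = 86.558 MPa
τ_m = K_s·8F_mD/(πd³) = 1.0720 × 219.84 = 235.66 MPa
Goodman: 1/n_f = τ_a/S_se + τ_m/S_su = 86.558/161 + 235.66/483 = 0.53763 + 0.48792 = 1.0255
n_f = 1/1.0255 = 0.9751

0.975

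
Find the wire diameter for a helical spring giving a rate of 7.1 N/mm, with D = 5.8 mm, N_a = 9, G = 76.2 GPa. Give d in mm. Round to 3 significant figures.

d = (8D³N_a·k / G)^(1/4) = (8·5.8³·9·7.1 / (76.2×10³))^0.25
  = (1.3089)^0.25 = 1.0696 mm

1.07 mm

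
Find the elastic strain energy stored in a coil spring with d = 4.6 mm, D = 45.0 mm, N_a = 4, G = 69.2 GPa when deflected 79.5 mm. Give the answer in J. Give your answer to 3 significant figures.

33.6 J

k = Gd⁴/(8D³N_a) = (69.2×10³)(4.6⁴)/(8·45.0³·4) = 10.626 N/mm
U = ½kδ² = 0.5 × 10.626 × 79.5² = 33578 N·mm = 33.578 J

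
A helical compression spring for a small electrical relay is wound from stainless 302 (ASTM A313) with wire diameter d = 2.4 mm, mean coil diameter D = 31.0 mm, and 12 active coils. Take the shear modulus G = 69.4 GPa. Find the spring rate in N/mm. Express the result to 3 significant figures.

k = Gd⁴/(8D³N_a) = (69.4×10³ × 2.4⁴) / (8 × 31.0³ × 12)
  = 2.30253e+06 / 2.85994e+06 = 0.8051 N/mm

0.805 N/mm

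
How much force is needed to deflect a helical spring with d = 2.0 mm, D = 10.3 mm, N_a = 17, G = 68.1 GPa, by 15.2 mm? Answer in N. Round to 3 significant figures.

k = Gd⁴/(8D³N_a) = (68.1×10³)(2.0⁴)/(8·10.3³·17) = 7.3319 N/mm
F = k·δ = 7.3319 × 15.2 = 111.44 N

111 N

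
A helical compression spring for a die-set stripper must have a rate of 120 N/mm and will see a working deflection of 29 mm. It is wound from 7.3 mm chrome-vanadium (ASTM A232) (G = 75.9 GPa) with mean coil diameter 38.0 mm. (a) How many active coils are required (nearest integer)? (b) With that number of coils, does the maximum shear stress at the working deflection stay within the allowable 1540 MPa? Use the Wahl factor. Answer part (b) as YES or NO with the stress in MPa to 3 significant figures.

N_a = Gd⁴/(8D³k) = (75.9×10³)(7.3⁴)/(8·38.0³·120) = 4.092 → N_a = 4
Actual rate k = Gd⁴/(8D³·4) = 122.75 N/mm
Working load F = kδ = 122.75·29 = 3559.8 N
C = 38.0/7.3 = 5.2055; K_W = (4C−1)/(4C−4)+0.615/C = 1.2965
τ_max = K_W·8FD/(πd³) = 1.2965·885.49 = 1148 MPa
τ_max ≤ 1540 MPa → acceptable

(a) 4 coils; (b) YES, τ_max = 1150 MPa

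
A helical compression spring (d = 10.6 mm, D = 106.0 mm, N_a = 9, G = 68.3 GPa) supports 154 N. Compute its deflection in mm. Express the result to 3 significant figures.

k = Gd⁴/(8D³N_a) = (68.3×10³)(10.6⁴)/(8·106.0³·9) = 10.055 N/mm
δ = F/k = 154 / 10.055 = 15.315 mm

15.3 mm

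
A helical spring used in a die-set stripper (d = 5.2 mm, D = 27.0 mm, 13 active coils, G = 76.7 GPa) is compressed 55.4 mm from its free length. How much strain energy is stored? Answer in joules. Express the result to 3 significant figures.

42.0 J

k = Gd⁴/(8D³N_a) = (76.7×10³)(5.2⁴)/(8·27.0³·13) = 27.396 N/mm
U = ½kδ² = 0.5 × 27.396 × 55.4² = 42041 N·mm = 42.041 J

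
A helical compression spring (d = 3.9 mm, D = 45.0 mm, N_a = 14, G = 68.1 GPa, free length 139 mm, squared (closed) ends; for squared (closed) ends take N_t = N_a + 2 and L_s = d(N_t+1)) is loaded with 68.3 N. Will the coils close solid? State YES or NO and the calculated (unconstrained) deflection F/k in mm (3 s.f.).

k = Gd⁴/(8D³N_a) = (68.1×10³)(3.9⁴)/(8·45.0³·14) = 1.5437 N/mm
N_t = 16; L_s = 3.9·17 = 66.3 mm; δ_solid = L₀ − L_s = 139 − 66.3 = 72.7 mm
δ = F/k = 68.3/1.5437 = 44.246 mm
δ < δ_solid → spring does not go solid

NO, δ = 44.2 mm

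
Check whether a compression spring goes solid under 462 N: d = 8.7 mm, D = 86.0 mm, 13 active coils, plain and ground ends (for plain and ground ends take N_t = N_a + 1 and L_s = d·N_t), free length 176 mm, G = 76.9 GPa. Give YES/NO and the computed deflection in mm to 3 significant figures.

YES, δ = 69.4 mm

k = Gd⁴/(8D³N_a) = (76.9×10³)(8.7⁴)/(8·86.0³·13) = 6.66 N/mm
N_t = 14; L_s = 8.7·14 = 121.8 mm; δ_solid = L₀ − L_s = 176 − 121.8 = 54.2 mm
δ = F/k = 462/6.66 = 69.369 mm
δ ≥ δ_solid → spring goes solid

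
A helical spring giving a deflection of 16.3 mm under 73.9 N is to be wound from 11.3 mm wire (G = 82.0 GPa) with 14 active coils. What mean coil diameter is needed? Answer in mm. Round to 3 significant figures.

138 mm

Required rate k = F/δ = 73.9/16.3 = 4.5337 N/mm
D = (Gd⁴/(8N_a·k))^(1/3) = (82.0×10³·11.3⁴/(8·14·4.5337))^(1/3)
  = (2.63301e+06)^(1/3) = 138.0864 mm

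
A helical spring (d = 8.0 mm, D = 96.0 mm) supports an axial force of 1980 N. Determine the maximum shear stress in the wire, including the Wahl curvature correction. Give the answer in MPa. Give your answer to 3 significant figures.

Spring index C = D/d = 96.0/8.0 = 12.0000
K_W = (4C−1)/(4C−4) + 0.615/C = 47.000/44.000 + 0.0512 = 1.1194
τ₀ = 8FD/(πd³) = 8·1980·96.0/(π·8.0³) = 1.52064e+06/1608.5 = 945.38 MPa
τ_max = K·τ₀ = 1.1194 × 945.38 = 1058.3 MPa

1060 MPa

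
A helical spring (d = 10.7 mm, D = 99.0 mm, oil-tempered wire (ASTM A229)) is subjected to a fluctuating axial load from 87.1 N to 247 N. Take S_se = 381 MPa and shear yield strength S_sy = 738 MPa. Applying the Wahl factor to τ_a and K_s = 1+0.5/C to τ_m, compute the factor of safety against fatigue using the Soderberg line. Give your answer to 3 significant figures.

C = D/d = 99.0/10.7 = 9.2523; K_W = (4C−1)/(4C−4)+0.615/C = 1.1574; K_s = 1+0.5/C = 1.0540
F_a = (F_max−F_min)/2 = 79.95 N; F_m = (F_max+F_min)/2 = 167.05 N
τ_a = K_W·8F_aD/(πd³) = 1.1574 × 16.453 = 19.042 MPa
τ_m = K_s·8F_mD/(πd³) = 1.0540 × 34.377 = 36.235 MPa
Soderberg: 1/n_f = τ_a/S_se + τ_m/S_sy = 19.042/381 + 36.235/738 = 0.04998 + 0.04910 = 0.099077
n_f = 1/0.099077 = 10.09

10.1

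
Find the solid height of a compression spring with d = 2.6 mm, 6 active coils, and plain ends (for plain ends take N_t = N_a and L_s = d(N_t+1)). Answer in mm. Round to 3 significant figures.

plain ends: N_t = N_a = 6
L_s = d·(N_t+1) = 2.6 × 7 = 18.2 mm

18.2 mm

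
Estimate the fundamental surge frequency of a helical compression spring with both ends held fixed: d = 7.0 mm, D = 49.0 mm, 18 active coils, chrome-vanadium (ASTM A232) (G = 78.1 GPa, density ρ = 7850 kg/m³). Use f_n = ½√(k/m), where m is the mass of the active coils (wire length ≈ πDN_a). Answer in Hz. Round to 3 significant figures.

57.5 Hz

k = Gd⁴/(8D³N_a) = (78.1×10³)(7.0⁴)/(8·49.0³·18) = 11.069 N/mm = 11069 N/m
Wire length L = πDN_a = π·49.0·18 = 2770.9 mm
m = ρ·(πd²/4)·L = 7850 × 38.485×10⁻⁶ m² × 2.7709 m = 0.83709 kg
f_n = ½√(k/m) = 0.5·√(11069/0.83709) = 0.5·√(13223) = 57.495 Hz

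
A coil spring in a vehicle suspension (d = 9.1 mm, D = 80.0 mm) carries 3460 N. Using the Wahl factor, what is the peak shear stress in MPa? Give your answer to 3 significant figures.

Spring index C = D/d = 80.0/9.1 = 8.7912
K_W = (4C−1)/(4C−4) + 0.615/C = 34.165/31.165 + 0.0700 = 1.1662
τ₀ = 8FD/(πd³) = 8·3460·80.0/(π·9.1³) = 2.2144e+06/2367.4 = 935.37 MPa
τ_max = K·τ₀ = 1.1662 × 935.37 = 1090.8 MPa

1090 MPa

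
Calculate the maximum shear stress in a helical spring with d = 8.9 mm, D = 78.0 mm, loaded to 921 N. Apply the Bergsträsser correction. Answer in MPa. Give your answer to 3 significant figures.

300 MPa

Spring index C = D/d = 78.0/8.9 = 8.7640
K_B = (4C+2)/(4C−3) = 37.056/32.056 = 1.1560
τ₀ = 8FD/(πd³) = 8·921·78.0/(π·8.9³) = 574704/2214.7 = 259.49 MPa
τ_max = K·τ₀ = 1.1560 × 259.49 = 299.97 MPa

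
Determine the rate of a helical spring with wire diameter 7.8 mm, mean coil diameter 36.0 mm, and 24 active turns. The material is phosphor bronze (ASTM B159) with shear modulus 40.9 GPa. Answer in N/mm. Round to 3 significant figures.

k = Gd⁴/(8D³N_a) = (40.9×10³ × 7.8⁴) / (8 × 36.0³ × 24)
  = 1.51392e+08 / 8.95795e+06 = 16.9 N/mm

16.9 N/mm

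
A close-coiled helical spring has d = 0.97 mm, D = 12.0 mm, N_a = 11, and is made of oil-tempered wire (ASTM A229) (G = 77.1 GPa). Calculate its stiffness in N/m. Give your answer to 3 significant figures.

449 N/m

k = Gd⁴/(8D³N_a) = (77.1×10³ × 0.97⁴) / (8 × 12.0³ × 11)
  = 68256.1 / 152064 = 0.44886 N/mm = 448.86 N/m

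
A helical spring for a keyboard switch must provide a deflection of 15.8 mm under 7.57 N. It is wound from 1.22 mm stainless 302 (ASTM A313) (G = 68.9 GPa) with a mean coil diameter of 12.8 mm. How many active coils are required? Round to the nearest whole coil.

19

Required rate k = F/δ = 7.57/15.8 = 0.47911 N/mm
N_a = Gd⁴/(8D³k) = (68.9×10³ × 1.22⁴)/(8 × 12.8³ × 0.47911)
    = 152637 / 8038.2 = 18.99 → 19 coils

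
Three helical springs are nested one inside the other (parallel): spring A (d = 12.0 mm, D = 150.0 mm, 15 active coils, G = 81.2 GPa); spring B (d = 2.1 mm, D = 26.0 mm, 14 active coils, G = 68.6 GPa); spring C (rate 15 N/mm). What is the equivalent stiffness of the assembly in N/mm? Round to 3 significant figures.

k_A = Gd⁴/(8D³N_a) = (81.2×10³)(12.0⁴)/(8·150.0³·15) = 4.1574 N/mm
k_B = Gd⁴/(8D³N_a) = (68.6×10³)(2.1⁴)/(8·26.0³·14) = 0.67774 N/mm
Parallel: k_eq = 4.1574 + 0.67774 + 15 = 19.835 N/mm

19.8 N/mm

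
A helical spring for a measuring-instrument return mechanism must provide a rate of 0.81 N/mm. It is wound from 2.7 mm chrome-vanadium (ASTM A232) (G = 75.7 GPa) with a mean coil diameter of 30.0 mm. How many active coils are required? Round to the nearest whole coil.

N_a = Gd⁴/(8D³k) = (75.7×10³ × 2.7⁴)/(8 × 30.0³ × 0.81)
    = 4.02301e+06 / 174960 = 22.99 → 23 coils

23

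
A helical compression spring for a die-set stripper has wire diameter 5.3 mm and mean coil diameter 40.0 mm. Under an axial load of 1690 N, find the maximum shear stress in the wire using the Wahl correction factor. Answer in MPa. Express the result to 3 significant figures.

1380 MPa

Spring index C = D/d = 40.0/5.3 = 7.5472
K_W = (4C−1)/(4C−4) + 0.615/C = 29.189/26.189 + 0.0815 = 1.1960
τ₀ = 8FD/(πd³) = 8·1690·40.0/(π·5.3³) = 540800/467.71 = 1156.3 MPa
τ_max = K·τ₀ = 1.1960 × 1156.3 = 1382.9 MPa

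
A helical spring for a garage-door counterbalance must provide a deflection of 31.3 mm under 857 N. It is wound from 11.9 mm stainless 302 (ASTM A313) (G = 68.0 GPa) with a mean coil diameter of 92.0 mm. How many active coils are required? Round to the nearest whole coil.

8

Required rate k = F/δ = 857/31.3 = 27.38 N/mm
N_a = Gd⁴/(8D³k) = (68.0×10³ × 11.9⁴)/(8 × 92.0³ × 27.38)
    = 1.36363e+09 / 1.70565e+08 = 7.995 → 8 coils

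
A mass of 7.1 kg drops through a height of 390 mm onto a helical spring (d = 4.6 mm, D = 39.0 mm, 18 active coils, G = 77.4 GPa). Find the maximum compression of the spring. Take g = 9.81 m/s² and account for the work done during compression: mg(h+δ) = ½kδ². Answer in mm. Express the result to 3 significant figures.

134 mm

k = Gd⁴/(8D³N_a) = (77.4×10³)(4.6⁴)/(8·39.0³·18) = 4.0571 N/mm
W = mg = 7.1 × 9.81 = 69.651 N
½kδ² − Wδ − Wh = 0 → δ = (W + √(W² + 2kWh))/k
δ = (69.651 + √(4851.3 + 220413))/4.0571 = (69.651 + 474.62)/4.0571 = 134.15 mm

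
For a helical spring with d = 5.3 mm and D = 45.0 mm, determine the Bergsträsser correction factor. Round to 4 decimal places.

C = D/d = 45.0/5.3 = 8.4906
K_B = (4C+2)/(4C−3) = 35.962/30.962 = 1.1615

1.1615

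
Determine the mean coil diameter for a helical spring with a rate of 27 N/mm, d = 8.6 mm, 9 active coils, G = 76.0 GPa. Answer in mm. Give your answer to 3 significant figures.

59.8 mm

D = (Gd⁴/(8N_a·k))^(1/3) = (76.0×10³·8.6⁴/(8·9·27))^(1/3)
  = (213851)^(1/3) = 59.8003 mm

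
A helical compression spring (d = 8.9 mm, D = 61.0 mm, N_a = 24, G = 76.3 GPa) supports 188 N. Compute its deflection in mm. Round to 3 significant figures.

17.1 mm

k = Gd⁴/(8D³N_a) = (76.3×10³)(8.9⁴)/(8·61.0³·24) = 10.985 N/mm
δ = F/k = 188 / 10.985 = 17.114 mm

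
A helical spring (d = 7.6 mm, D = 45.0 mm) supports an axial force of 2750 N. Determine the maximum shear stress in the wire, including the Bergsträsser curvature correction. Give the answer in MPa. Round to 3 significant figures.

891 MPa

Spring index C = D/d = 45.0/7.6 = 5.9211
K_B = (4C+2)/(4C−3) = 25.684/20.684 = 1.2417
τ₀ = 8FD/(πd³) = 8·2750·45.0/(π·7.6³) = 990000/1379.1 = 717.87 MPa
τ_max = K·τ₀ = 1.2417 × 717.87 = 891.4 MPa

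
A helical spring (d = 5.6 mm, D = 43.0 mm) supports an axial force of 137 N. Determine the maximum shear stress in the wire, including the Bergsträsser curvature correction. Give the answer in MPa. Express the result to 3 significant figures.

101 MPa

Spring index C = D/d = 43.0/5.6 = 7.6786
K_B = (4C+2)/(4C−3) = 32.714/27.714 = 1.1804
τ₀ = 8FD/(πd³) = 8·137·43.0/(π·5.6³) = 47128/551.71 = 85.421 MPa
τ_max = K·τ₀ = 1.1804 × 85.421 = 100.83 MPa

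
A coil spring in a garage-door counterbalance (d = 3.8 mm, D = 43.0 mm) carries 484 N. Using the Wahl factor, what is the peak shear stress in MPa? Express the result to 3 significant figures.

1090 MPa

Spring index C = D/d = 43.0/3.8 = 11.3158
K_W = (4C−1)/(4C−4) + 0.615/C = 44.263/41.263 + 0.0543 = 1.1271
τ₀ = 8FD/(πd³) = 8·484·43.0/(π·3.8³) = 166496/172.39 = 965.84 MPa
τ_max = K·τ₀ = 1.1271 × 965.84 = 1088.5 MPa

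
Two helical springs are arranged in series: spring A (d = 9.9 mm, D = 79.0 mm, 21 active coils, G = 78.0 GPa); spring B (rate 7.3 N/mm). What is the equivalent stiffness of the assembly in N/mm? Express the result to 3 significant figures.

k_A = Gd⁴/(8D³N_a) = (78.0×10³)(9.9⁴)/(8·79.0³·21) = 9.0458 N/mm
Series: 1/k_eq = 1/9.0458 + 1/7.3 = 0.24754; k_eq = 4.0398 N/mm

4.04 N/mm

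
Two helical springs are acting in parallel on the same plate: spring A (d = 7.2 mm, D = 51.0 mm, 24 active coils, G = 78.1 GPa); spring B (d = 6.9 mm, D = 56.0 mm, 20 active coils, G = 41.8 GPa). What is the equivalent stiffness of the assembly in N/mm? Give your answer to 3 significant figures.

k_A = Gd⁴/(8D³N_a) = (78.1×10³)(7.2⁴)/(8·51.0³·24) = 8.2408 N/mm
k_B = Gd⁴/(8D³N_a) = (41.8×10³)(6.9⁴)/(8·56.0³·20) = 3.372 N/mm
Parallel: k_eq = 8.2408 + 3.372 = 11.613 N/mm

11.6 N/mm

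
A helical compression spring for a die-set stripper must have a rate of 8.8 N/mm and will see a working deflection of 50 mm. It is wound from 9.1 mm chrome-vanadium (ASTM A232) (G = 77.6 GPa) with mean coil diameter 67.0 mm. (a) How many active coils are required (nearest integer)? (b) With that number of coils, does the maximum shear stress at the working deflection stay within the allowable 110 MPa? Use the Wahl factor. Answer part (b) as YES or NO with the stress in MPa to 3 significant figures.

N_a = Gd⁴/(8D³k) = (77.6×10³)(9.1⁴)/(8·67.0³·8.8) = 25.13 → N_a = 25
Actual rate k = Gd⁴/(8D³·25) = 8.8465 N/mm
Working load F = kδ = 8.8465·50 = 442.33 N
C = 67.0/9.1 = 7.3626; K_W = (4C−1)/(4C−4)+0.615/C = 1.2014
τ_max = K_W·8FD/(πd³) = 1.2014·100.15 = 120.32 MPa
τ_max > 110 MPa → exceeds allowable

(a) 25 coils; (b) NO, τ_max = 120 MPa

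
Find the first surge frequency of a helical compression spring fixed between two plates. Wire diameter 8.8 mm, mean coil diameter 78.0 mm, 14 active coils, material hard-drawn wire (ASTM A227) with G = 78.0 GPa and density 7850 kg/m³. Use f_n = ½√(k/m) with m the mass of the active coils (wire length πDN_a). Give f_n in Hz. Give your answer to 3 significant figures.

36.7 Hz

k = Gd⁴/(8D³N_a) = (78.0×10³)(8.8⁴)/(8·78.0³·14) = 8.8008 N/mm = 8800.8 N/m
Wire length L = πDN_a = π·78.0·14 = 3430.6 mm
m = ρ·(πd²/4)·L = 7850 × 60.821×10⁻⁶ m² × 3.4306 m = 1.6379 kg
f_n = ½√(k/m) = 0.5·√(8800.8/1.6379) = 0.5·√(5373.1) = 36.651 Hz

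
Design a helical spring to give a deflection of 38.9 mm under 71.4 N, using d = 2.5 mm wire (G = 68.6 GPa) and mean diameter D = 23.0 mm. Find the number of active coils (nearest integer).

Required rate k = F/δ = 71.4/38.9 = 1.8355 N/mm
N_a = Gd⁴/(8D³k) = (68.6×10³ × 2.5⁴)/(8 × 23.0³ × 1.8355)
    = 2.67969e+06 / 178658 = 15 → 15 coils

15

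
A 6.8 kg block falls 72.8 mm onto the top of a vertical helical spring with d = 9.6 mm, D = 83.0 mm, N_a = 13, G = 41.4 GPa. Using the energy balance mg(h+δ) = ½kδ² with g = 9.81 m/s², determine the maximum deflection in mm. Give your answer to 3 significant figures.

k = Gd⁴/(8D³N_a) = (41.4×10³)(9.6⁴)/(8·83.0³·13) = 5.9131 N/mm
W = mg = 6.8 × 9.81 = 66.708 N
½kδ² − Wδ − Wh = 0 → δ = (W + √(W² + 2kWh))/k
δ = (66.708 + √(4450 + 57432.4))/5.9131 = (66.708 + 248.76)/5.9131 = 53.351 mm

53.4 mm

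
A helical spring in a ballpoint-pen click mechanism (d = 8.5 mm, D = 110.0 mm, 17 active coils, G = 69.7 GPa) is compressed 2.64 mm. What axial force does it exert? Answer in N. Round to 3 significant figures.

5.31 N

k = Gd⁴/(8D³N_a) = (69.7×10³)(8.5⁴)/(8·110.0³·17) = 2.01 N/mm
F = k·δ = 2.01 × 2.64 = 5.3063 N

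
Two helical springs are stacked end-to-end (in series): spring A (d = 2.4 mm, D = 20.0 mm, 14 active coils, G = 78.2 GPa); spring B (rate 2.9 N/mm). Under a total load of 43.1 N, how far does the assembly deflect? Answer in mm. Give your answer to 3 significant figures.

k_A = Gd⁴/(8D³N_a) = (78.2×10³)(2.4⁴)/(8·20.0³·14) = 2.8956 N/mm
Series: 1/k_eq = 1/2.8956 + 1/2.9 = 0.69018; k_eq = 1.4489 N/mm
δ = F/k_eq = 43.1/1.4489 = 29.747 mm

29.7 mm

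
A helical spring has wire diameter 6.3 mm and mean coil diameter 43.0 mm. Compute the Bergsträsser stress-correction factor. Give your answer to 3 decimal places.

C = D/d = 43.0/6.3 = 6.8254
K_B = (4C+2)/(4C−3) = 29.302/24.302 = 1.2057

1.206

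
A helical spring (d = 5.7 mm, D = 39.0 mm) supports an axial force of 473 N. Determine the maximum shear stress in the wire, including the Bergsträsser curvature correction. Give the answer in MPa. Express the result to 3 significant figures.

306 MPa

Spring index C = D/d = 39.0/5.7 = 6.8421
K_B = (4C+2)/(4C−3) = 29.368/24.368 = 1.2052
τ₀ = 8FD/(πd³) = 8·473·39.0/(π·5.7³) = 147576/581.8 = 253.65 MPa
τ_max = K·τ₀ = 1.2052 × 253.65 = 305.7 MPa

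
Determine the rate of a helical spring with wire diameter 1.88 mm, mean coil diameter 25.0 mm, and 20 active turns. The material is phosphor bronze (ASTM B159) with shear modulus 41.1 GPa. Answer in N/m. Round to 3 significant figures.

205 N/m

k = Gd⁴/(8D³N_a) = (41.1×10³ × 1.88⁴) / (8 × 25.0³ × 20)
  = 513421 / 2.5e+06 = 0.20537 N/mm = 205.37 N/m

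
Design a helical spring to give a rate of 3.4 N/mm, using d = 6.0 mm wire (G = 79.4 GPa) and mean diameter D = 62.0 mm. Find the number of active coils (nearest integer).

N_a = Gd⁴/(8D³k) = (79.4×10³ × 6.0⁴)/(8 × 62.0³ × 3.4)
    = 1.02902e+08 / 6.48252e+06 = 15.87 → 16 coils

16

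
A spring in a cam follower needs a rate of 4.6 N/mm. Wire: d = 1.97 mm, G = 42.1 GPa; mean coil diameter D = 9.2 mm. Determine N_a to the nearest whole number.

22

N_a = Gd⁴/(8D³k) = (42.1×10³ × 1.97⁴)/(8 × 9.2³ × 4.6)
    = 634084 / 28655.7 = 22.13 → 22 coils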